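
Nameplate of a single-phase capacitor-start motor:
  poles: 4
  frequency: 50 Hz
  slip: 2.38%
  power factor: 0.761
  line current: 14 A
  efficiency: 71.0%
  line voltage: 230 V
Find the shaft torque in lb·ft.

P_in = V·I·cosφ = 230 × 14 × 0.761 = 2450 W
P_out = η·P_in = 0.71 × 2450 = 1740 W
n_s = 120×50/4 = 1500 rpm; n = 1500×(1−0.0238) = 1464 rpm
ω = 2π×1464/60 = 153.3 rad/s
τ = P_out/ω = 1740/153.3 = 11.35 N·m
In lb·ft: 11.35/1.356 = 8.37 lb·ft

8.37 lb·ft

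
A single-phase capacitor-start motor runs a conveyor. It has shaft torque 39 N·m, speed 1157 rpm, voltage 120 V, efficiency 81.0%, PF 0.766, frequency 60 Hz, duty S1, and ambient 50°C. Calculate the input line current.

63.5 A

ω = 2π×1157/60 = 121.2 rad/s; P_out = τω = 39 × 121.2 = 4727 W
P_in = P_out / η = 4727 / 0.810 = 5836 W
I = P_in / (V·cosφ) = 5836 / (120 × 0.766) = 63.5 A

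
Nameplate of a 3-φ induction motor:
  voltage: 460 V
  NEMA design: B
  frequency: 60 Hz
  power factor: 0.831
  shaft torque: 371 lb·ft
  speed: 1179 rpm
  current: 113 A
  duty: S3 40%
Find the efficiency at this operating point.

τ = 371 lb·ft × 1.356 = 503.1 N·m
ω = 2π × 1179/60 = 123.5 rad/s; P_out = τω = 503.1 × 123.5 = 62133 W
P_in = √3·V_L·I_L·cosφ = 1.732 × 460 × 113 × 0.831 = 74814 W
η = P_out / P_in = 62133 / 74814 = 0.830 = 83.0%

83.0 %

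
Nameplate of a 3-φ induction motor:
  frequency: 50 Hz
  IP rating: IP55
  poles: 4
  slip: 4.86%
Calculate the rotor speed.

n_s = 120f/p = 120×50/4 = 1500 rpm
n = n_s(1 − s) = 1500 × (1 − 0.0486) = 1427 rpm

1427 rpm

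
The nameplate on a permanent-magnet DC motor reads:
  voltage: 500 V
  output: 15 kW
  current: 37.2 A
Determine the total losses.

P_in = V·I = 500×37.2 = 18600 W
P_out = 15000 W
Losses = P_in − P_out = 18600 − 15000 = 3600 W

3.6 kW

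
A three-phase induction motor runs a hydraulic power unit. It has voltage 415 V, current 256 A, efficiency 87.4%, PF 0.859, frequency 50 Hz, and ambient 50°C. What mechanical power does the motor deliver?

P_in = √3·V·I·cosφ = 1.732 × 415 × 256 × 0.859 = 158063 W
P_out = η·P_in = 0.874 × 158063 = 138147 W

138 kW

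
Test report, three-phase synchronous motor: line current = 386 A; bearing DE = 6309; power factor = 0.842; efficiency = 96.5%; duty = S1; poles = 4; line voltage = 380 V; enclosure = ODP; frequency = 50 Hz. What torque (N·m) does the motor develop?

1310 N·m

P_in = √3·V·I·cosφ = 1.732 × 380 × 386 × 0.842 = 213910 W
P_out = η·P_in = 0.965 × 213910 = 206423 W
n = n_s = 120×50/4 = 1500 rpm (synchronous)
ω = 2π×1500/60 = 157.1 rad/s
τ = P_out/ω = 206423/157.1 = 1310 N·m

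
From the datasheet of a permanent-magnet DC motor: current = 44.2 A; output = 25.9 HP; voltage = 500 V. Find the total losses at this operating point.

P_in = V·I = 500×44.2 = 22100 W
P_out = 25.9×746 = 19321 W
Losses = P_in − P_out = 22100 − 19321 = 2779 W

2.78 kW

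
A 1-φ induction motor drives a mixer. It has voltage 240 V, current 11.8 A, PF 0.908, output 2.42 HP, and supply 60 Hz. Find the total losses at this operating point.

P_in = V·I·cosφ = 240×11.8×0.908 = 2571 W
P_out = 2.42×746 = 1805 W
Losses = P_in − P_out = 2571 − 1805 = 766 W

766 W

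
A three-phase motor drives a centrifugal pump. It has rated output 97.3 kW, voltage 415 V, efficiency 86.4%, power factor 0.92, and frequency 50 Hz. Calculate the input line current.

170 A

P_out = 97.3 kW = 97300 W
P_in = P_out / η = 97300 / 0.864 = 112616 W
I_L = P_in / (√3·V_L·cosφ) = 112616 / (1.732 × 415 × 0.92) = 170 A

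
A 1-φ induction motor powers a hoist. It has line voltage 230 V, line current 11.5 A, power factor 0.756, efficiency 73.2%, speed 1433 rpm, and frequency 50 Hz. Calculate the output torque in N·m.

9.75 N·m

P_in = V·I·cosφ = 230 × 11.5 × 0.756 = 2000 W
P_out = η·P_in = 0.732 × 2000 = 1464 W
n = 1433 rpm
ω = 2π×1433/60 = 150.1 rad/s
τ = P_out/ω = 1464/150.1 = 9.75 N·m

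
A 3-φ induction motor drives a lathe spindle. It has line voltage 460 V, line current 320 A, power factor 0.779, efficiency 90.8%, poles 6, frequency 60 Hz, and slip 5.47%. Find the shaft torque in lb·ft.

1120 lb·ft

P_in = √3·V·I·cosφ = 1.732 × 460 × 320 × 0.779 = 198606 W
P_out = η·P_in = 0.908 × 198606 = 180334 W
n_s = 120×60/6 = 1200 rpm; n = 1200×(1−0.0547) = 1134 rpm
ω = 2π×1134/60 = 118.8 rad/s
τ = P_out/ω = 180334/118.8 = 1518 N·m
In lb·ft: 1518/1.356 = 1120 lb·ft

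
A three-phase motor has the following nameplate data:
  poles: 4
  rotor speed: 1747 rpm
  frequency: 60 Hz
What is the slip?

2.9 %

n_s = 120f/p = 120×60/4 = 1800 rpm
s = (n_s − n)/n_s = (1800 − 1747)/1800 = 0.0294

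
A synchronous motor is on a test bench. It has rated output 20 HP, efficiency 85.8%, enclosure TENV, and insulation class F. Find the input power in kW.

P_out = 20 × 746 = 14920 W
P_in = P_out/η = 14920/0.858 = 17389 W = 17.4 kW

17.4 kW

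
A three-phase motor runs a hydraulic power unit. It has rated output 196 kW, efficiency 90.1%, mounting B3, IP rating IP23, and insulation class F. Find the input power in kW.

P_out = 196000 W
P_in = P_out/η = 196000/0.901 = 217536 W = 218 kW

218 kW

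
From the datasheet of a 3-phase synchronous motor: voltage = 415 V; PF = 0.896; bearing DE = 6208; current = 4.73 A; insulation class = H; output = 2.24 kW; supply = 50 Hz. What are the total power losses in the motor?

806 W

P_in = √3·V·I·cosφ = 1.732×415×4.73×0.896 = 3046 W
P_out = 2240 W
Losses = P_in − P_out = 3046 − 2240 = 806 W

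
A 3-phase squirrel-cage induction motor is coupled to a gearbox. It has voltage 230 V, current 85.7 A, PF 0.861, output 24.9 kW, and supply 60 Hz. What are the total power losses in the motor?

P_in = √3·V·I·cosφ = 1.732×230×85.7×0.861 = 29394 W
P_out = 24900 W
Losses = P_in − P_out = 29394 − 24900 = 4494 W

4.49 kW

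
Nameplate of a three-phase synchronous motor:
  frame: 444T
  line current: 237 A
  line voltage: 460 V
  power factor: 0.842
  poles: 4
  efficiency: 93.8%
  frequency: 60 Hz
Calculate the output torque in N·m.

791 N·m

P_in = √3·V·I·cosφ = 1.732 × 460 × 237 × 0.842 = 158989 W
P_out = η·P_in = 0.938 × 158989 = 149132 W
n = n_s = 120×60/4 = 1800 rpm (synchronous)
ω = 2π×1800/60 = 188.5 rad/s
τ = P_out/ω = 149132/188.5 = 791 N·m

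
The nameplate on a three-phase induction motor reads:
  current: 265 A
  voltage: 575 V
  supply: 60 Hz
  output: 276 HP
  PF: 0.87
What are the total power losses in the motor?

P_in = √3·V·I·cosφ = 1.732×575×265×0.87 = 229605 W
P_out = 276×746 = 205896 W
Losses = P_in − P_out = 229605 − 205896 = 23709 W

23.7 kW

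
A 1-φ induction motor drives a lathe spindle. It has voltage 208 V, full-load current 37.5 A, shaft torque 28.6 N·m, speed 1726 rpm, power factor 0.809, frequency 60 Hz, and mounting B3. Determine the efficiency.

81.9 %

ω = 2π × 1726/60 = 180.7 rad/s; P_out = τω = 28.6 × 180.7 = 5168 W
P_in = V·I·cosφ = 208 × 37.5 × 0.809 = 6310 W
η = P_out / P_in = 5168 / 6310 = 0.819 = 81.9%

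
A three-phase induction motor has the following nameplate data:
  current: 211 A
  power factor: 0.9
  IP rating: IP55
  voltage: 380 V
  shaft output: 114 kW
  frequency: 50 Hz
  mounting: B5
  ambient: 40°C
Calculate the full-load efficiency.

P_out = 114 kW = 114000 W
P_in = √3·V_L·I_L·cosφ = 1.732 × 380 × 211 × 0.9 = 124985 W
η = P_out / P_in = 114000 / 124985 = 0.912 = 91.2%

91.2 %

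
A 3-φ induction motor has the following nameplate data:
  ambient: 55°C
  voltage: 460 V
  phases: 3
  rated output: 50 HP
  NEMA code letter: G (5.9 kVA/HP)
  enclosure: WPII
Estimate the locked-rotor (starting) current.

S_LR = 5.9 × 50 = 295 kVA
I_LR = S_LR/(√3·V_L) = 295000/(1.732×460) = 370 A

370 A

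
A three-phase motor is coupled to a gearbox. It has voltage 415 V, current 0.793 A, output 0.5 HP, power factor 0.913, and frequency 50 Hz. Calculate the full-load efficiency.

71.7 %

P_out = 0.5 × 746 = 373 W
P_in = √3·V_L·I_L·cosφ = 1.732 × 415 × 0.793 × 0.913 = 520 W
η = P_out / P_in = 373 / 520 = 0.717 = 71.7%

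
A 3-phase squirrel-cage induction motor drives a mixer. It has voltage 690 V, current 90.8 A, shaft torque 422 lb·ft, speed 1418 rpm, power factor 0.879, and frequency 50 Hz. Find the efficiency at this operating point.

89.1 %

τ = 422 lb·ft × 1.356 = 572.2 N·m
ω = 2π × 1418/60 = 148.5 rad/s; P_out = τω = 572.2 × 148.5 = 84972 W
P_in = √3·V_L·I_L·cosφ = 1.732 × 690 × 90.8 × 0.879 = 95383 W
η = P_out / P_in = 84972 / 95383 = 0.891 = 89.1%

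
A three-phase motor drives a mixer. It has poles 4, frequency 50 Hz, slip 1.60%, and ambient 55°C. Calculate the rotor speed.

1476 rpm

n_s = 120f/p = 120×50/4 = 1500 rpm
n = n_s(1 − s) = 1500 × (1 − 0.016) = 1476 rpm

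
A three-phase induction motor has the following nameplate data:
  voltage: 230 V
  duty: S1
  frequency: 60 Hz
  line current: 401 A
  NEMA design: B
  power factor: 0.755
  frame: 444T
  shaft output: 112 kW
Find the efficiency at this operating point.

P_out = 112 kW = 112000 W
P_in = √3·V_L·I_L·cosφ = 1.732 × 230 × 401 × 0.755 = 120605 W
η = P_out / P_in = 112000 / 120605 = 0.929 = 92.9%

92.9 %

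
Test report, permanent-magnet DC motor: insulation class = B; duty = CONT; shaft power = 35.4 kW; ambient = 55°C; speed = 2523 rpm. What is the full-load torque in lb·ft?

98.8 lb·ft

ω = 2π × 2523/60 = 264.2 rad/s
τ = P/ω = 35400/264.2 = 134 N·m
In lb·ft: 134/1.356 = 98.8 lb·ft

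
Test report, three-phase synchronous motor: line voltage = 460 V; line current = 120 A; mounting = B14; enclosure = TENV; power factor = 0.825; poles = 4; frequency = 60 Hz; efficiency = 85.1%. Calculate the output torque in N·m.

356 N·m

P_in = √3·V·I·cosφ = 1.732 × 460 × 120 × 0.825 = 78875 W
P_out = η·P_in = 0.851 × 78875 = 67123 W
n = n_s = 120×60/4 = 1800 rpm (synchronous)
ω = 2π×1800/60 = 188.5 rad/s
τ = P_out/ω = 67123/188.5 = 356 N·m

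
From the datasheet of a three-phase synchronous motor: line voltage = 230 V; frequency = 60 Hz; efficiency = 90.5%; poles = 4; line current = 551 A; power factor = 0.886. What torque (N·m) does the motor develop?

P_in = √3·V·I·cosφ = 1.732 × 230 × 551 × 0.886 = 194474 W
P_out = η·P_in = 0.905 × 194474 = 175999 W
n = n_s = 120×60/4 = 1800 rpm (synchronous)
ω = 2π×1800/60 = 188.5 rad/s
τ = P_out/ω = 175999/188.5 = 934 N·m

934 N·m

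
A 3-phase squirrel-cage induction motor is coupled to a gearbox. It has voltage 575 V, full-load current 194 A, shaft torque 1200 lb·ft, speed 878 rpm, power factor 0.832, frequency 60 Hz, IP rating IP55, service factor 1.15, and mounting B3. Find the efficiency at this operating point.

τ = 1200 lb·ft × 1.356 = 1627 N·m
ω = 2π × 878/60 = 91.94 rad/s; P_out = τω = 1627 × 91.94 = 149586 W
P_in = √3·V_L·I_L·cosφ = 1.732 × 575 × 194 × 0.832 = 160746 W
η = P_out / P_in = 149586 / 160746 = 0.931 = 93.1%

93.1 %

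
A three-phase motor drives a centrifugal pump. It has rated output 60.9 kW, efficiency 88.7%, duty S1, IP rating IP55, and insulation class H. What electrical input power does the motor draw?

P_out = 60900 W
P_in = P_out/η = 60900/0.887 = 68658 W = 68.7 kW

68.7 kW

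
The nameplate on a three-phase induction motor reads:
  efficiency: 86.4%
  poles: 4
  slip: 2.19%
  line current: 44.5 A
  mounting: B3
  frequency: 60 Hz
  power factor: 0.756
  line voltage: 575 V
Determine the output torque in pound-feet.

P_in = √3·V·I·cosφ = 1.732 × 575 × 44.5 × 0.756 = 33504 W
P_out = η·P_in = 0.864 × 33504 = 28947 W
n_s = 120×60/4 = 1800 rpm; n = 1800×(1−0.0219) = 1761 rpm
ω = 2π×1761/60 = 184.4 rad/s
τ = P_out/ω = 28947/184.4 = 157 N·m
In lb·ft: 157/1.356 = 116 lb·ft

116 lb·ft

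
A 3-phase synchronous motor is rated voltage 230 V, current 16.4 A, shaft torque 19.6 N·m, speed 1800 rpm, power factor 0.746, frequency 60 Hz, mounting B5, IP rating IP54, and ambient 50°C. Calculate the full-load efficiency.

ω = 2π × 1800/60 = 188.5 rad/s; P_out = τω = 19.6 × 188.5 = 3695 W
P_in = √3·V_L·I_L·cosφ = 1.732 × 230 × 16.4 × 0.746 = 4874 W
η = P_out / P_in = 3695 / 4874 = 0.758 = 75.8%

75.8 %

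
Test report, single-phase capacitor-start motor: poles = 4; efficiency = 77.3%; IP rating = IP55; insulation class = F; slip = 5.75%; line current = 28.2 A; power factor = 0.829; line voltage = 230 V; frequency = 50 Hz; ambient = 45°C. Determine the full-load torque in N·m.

28.1 N·m

P_in = V·I·cosφ = 230 × 28.2 × 0.829 = 5377 W
P_out = η·P_in = 0.773 × 5377 = 4156 W
n_s = 120×50/4 = 1500 rpm; n = 1500×(1−0.0575) = 1414 rpm
ω = 2π×1414/60 = 148.1 rad/s
τ = P_out/ω = 4156/148.1 = 28.1 N·m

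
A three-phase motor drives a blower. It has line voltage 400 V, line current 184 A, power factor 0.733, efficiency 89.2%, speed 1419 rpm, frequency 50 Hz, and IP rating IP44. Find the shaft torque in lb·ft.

P_in = √3·V·I·cosφ = 1.732 × 400 × 184 × 0.733 = 93439 W
P_out = η·P_in = 0.892 × 93439 = 83348 W
n = 1419 rpm
ω = 2π×1419/60 = 148.6 rad/s
τ = P_out/ω = 83348/148.6 = 560.9 N·m
In lb·ft: 560.9/1.356 = 414 lb·ft

414 lb·ft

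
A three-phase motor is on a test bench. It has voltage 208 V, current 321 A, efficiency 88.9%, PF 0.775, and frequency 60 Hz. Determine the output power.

79.7 kW

P_in = √3·V·I·cosφ = 1.732 × 208 × 321 × 0.775 = 89623 W
P_out = η·P_in = 0.889 × 89623 = 79675 W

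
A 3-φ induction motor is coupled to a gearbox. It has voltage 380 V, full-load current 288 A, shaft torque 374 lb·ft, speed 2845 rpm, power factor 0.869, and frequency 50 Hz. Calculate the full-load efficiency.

91.7 %

τ = 374 lb·ft × 1.356 = 507.1 N·m
ω = 2π × 2845/60 = 297.9 rad/s; P_out = τω = 507.1 × 297.9 = 151065 W
P_in = √3·V_L·I_L·cosφ = 1.732 × 380 × 288 × 0.869 = 164719 W
η = P_out / P_in = 151065 / 164719 = 0.917 = 91.7%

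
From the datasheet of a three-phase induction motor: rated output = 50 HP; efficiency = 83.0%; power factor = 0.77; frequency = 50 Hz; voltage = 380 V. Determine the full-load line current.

P_out = 50 × 746 = 37300 W
P_in = P_out / η = 37300 / 0.830 = 44940 W
I_L = P_in / (√3·V_L·cosφ) = 44940 / (1.732 × 380 × 0.77) = 88.7 A

88.7 A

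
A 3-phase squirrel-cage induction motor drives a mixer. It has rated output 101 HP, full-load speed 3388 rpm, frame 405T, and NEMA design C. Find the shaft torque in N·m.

P_out = 101 × 746 = 75346 W
ω = 2π × 3388/60 = 354.8 rad/s
τ = P_out/ω = 75346/354.8 = 212 N·m

212 N·m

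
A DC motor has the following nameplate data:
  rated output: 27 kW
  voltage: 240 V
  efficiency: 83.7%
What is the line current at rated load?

P_out = 27 kW = 27000 W
P_in = P_out / η = 27000 / 0.837 = 32258 W
I = P_in / V = 32258 / 240 = 134 A

134 A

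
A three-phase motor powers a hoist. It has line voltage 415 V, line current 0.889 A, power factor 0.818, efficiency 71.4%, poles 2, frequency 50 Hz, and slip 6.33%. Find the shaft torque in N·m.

1.27 N·m

P_in = √3·V·I·cosφ = 1.732 × 415 × 0.889 × 0.818 = 523 W
P_out = η·P_in = 0.714 × 523 = 373 W
n_s = 120×50/2 = 3000 rpm; n = 3000×(1−0.0633) = 2810 rpm
ω = 2π×2810/60 = 294.3 rad/s
τ = P_out/ω = 373/294.3 = 1.27 N·m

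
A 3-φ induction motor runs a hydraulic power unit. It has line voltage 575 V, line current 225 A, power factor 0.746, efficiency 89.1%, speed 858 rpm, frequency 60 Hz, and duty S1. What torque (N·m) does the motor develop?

P_in = √3·V·I·cosφ = 1.732 × 575 × 225 × 0.746 = 167162 W
P_out = η·P_in = 0.891 × 167162 = 148941 W
n = 858 rpm
ω = 2π×858/60 = 89.85 rad/s
τ = P_out/ω = 148941/89.85 = 1660 N·m

1660 N·m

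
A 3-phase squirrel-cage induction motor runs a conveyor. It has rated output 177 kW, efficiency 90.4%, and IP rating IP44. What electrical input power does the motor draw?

P_out = 177000 W
P_in = P_out/η = 177000/0.904 = 195796 W = 196 kW

196 kW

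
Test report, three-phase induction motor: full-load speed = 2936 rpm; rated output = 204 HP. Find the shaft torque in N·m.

P_out = 204 × 746 = 152184 W
ω = 2π × 2936/60 = 307.5 rad/s
τ = P_out/ω = 152184/307.5 = 495 N·m

495 N·m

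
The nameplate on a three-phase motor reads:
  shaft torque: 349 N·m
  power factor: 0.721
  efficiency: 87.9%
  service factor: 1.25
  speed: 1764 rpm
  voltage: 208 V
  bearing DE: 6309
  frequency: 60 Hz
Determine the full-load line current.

282 A

ω = 2π×1764/60 = 184.7 rad/s; P_out = τω = 349 × 184.7 = 64460 W
P_in = P_out / η = 64460 / 0.879 = 73333 W
I_L = P_in / (√3·V_L·cosφ) = 73333 / (1.732 × 208 × 0.721) = 282 A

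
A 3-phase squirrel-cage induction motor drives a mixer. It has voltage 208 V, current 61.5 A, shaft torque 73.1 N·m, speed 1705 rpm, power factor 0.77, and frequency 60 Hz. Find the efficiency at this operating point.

76.5 %

ω = 2π × 1705/60 = 178.5 rad/s; P_out = τω = 73.1 × 178.5 = 13048 W
P_in = √3·V_L·I_L·cosφ = 1.732 × 208 × 61.5 × 0.77 = 17060 W
η = P_out / P_in = 13048 / 17060 = 0.765 = 76.5%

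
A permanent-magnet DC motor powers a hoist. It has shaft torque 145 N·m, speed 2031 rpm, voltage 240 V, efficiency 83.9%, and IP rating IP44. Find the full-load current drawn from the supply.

ω = 2π×2031/60 = 212.7 rad/s; P_out = τω = 145 × 212.7 = 30842 W
P_in = P_out / η = 30842 / 0.839 = 36760 W
I = P_in / V = 36760 / 240 = 153 A

153 A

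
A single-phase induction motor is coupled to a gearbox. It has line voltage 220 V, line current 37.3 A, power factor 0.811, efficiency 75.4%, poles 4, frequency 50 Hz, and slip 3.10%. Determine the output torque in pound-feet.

P_in = V·I·cosφ = 220 × 37.3 × 0.811 = 6655 W
P_out = η·P_in = 0.754 × 6655 = 5018 W
n_s = 120×50/4 = 1500 rpm; n = 1500×(1−0.031) = 1454 rpm
ω = 2π×1454/60 = 152.3 rad/s
τ = P_out/ω = 5018/152.3 = 32.95 N·m
In lb·ft: 32.95/1.356 = 24.3 lb·ft

24.3 lb·ft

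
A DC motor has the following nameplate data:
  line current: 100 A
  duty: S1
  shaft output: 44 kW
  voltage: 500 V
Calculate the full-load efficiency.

88.0 %

P_out = 44 kW = 44000 W
P_in = V·I = 500 × 100 = 50000 W
η = P_out / P_in = 44000 / 50000 = 0.880 = 88.0%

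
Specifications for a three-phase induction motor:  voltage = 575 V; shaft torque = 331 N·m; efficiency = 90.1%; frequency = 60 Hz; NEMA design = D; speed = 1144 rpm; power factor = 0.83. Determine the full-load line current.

ω = 2π×1144/60 = 119.8 rad/s; P_out = τω = 331 × 119.8 = 39654 W
P_in = P_out / η = 39654 / 0.901 = 44011 W
I_L = P_in / (√3·V_L·cosφ) = 44011 / (1.732 × 575 × 0.83) = 53.2 A

53.2 A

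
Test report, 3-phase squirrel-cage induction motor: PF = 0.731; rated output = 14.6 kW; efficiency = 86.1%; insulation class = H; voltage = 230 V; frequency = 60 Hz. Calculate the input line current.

P_out = 14.6 kW = 14600 W
P_in = P_out / η = 14600 / 0.861 = 16957 W
I_L = P_in / (√3·V_L·cosφ) = 16957 / (1.732 × 230 × 0.731) = 58.2 A

58.2 A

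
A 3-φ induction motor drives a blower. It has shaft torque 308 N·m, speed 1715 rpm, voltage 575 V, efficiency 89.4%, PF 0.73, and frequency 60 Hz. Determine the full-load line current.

85.1 A

ω = 2π×1715/60 = 179.6 rad/s; P_out = τω = 308 × 179.6 = 55317 W
P_in = P_out / η = 55317 / 0.894 = 61876 W
I_L = P_in / (√3·V_L·cosφ) = 61876 / (1.732 × 575 × 0.73) = 85.1 A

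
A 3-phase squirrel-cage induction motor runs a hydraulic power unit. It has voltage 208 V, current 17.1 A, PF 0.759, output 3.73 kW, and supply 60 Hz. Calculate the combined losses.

P_in = √3·V·I·cosφ = 1.732×208×17.1×0.759 = 4676 W
P_out = 3730 W
Losses = P_in − P_out = 4676 − 3730 = 946 W

946 W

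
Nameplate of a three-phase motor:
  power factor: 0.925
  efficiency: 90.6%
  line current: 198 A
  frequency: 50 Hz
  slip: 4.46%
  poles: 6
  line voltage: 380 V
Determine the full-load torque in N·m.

1090 N·m

P_in = √3·V·I·cosφ = 1.732 × 380 × 198 × 0.925 = 120542 W
P_out = η·P_in = 0.906 × 120542 = 109211 W
n_s = 120×50/6 = 1000 rpm; n = 1000×(1−0.0446) = 955 rpm
ω = 2π×955/60 = 100 rad/s
τ = P_out/ω = 109211/100 = 1090 N·m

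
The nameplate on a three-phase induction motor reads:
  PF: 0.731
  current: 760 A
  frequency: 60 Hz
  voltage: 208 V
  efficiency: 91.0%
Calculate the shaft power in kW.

182 kW

P_in = √3·V·I·cosφ = 1.732 × 208 × 760 × 0.731 = 200144 W
P_out = η·P_in = 0.91 × 200144 = 182131 W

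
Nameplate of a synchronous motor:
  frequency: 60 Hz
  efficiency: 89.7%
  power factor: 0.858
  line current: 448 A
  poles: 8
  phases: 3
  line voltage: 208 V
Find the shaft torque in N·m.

1320 N·m

P_in = √3·V·I·cosφ = 1.732 × 208 × 448 × 0.858 = 138477 W
P_out = η·P_in = 0.897 × 138477 = 124214 W
n = n_s = 120×60/8 = 900 rpm (synchronous)
ω = 2π×900/60 = 94.25 rad/s
τ = P_out/ω = 124214/94.25 = 1320 N·m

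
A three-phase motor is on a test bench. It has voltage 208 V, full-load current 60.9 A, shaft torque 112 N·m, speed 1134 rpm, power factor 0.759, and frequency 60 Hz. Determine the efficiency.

ω = 2π × 1134/60 = 118.8 rad/s; P_out = τω = 112 × 118.8 = 13306 W
P_in = √3·V_L·I_L·cosφ = 1.732 × 208 × 60.9 × 0.759 = 16652 W
η = P_out / P_in = 13306 / 16652 = 0.799 = 79.9%

79.9 %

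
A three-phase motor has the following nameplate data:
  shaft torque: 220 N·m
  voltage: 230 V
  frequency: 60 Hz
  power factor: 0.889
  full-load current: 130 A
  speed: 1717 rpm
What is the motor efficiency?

ω = 2π × 1717/60 = 179.8 rad/s; P_out = τω = 220 × 179.8 = 39556 W
P_in = √3·V_L·I_L·cosφ = 1.732 × 230 × 130 × 0.889 = 46038 W
η = P_out / P_in = 39556 / 46038 = 0.859 = 85.9%

85.9 %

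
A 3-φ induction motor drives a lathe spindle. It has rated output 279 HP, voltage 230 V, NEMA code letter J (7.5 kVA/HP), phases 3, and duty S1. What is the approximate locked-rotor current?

S_LR = 7.5 × 279 = 2092.5 kVA
I_LR = S_LR/(√3·V_L) = 2092500/(1.732×230) = 5250 A

5250 A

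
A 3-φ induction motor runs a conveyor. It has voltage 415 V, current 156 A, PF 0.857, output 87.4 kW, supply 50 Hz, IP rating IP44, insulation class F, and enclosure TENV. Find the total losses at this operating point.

P_in = √3·V·I·cosφ = 1.732×415×156×0.857 = 96095 W
P_out = 87400 W
Losses = P_in − P_out = 96095 − 87400 = 8695 W

8.7 kW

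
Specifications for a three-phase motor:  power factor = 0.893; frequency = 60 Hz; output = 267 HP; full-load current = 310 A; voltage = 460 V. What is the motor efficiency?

90.3 %

P_out = 267 × 746 = 199182 W
P_in = √3·V_L·I_L·cosφ = 1.732 × 460 × 310 × 0.893 = 220556 W
η = P_out / P_in = 199182 / 220556 = 0.903 = 90.3%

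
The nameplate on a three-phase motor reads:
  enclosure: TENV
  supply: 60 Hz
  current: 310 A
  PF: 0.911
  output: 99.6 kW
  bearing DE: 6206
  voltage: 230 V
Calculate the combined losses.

P_in = √3·V·I·cosφ = 1.732×230×310×0.911 = 112501 W
P_out = 99600 W
Losses = P_in − P_out = 112501 − 99600 = 12901 W

12.9 kW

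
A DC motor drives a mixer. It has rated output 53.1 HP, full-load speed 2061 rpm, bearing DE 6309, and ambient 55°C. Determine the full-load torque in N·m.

184 N·m

P_out = 53.1 × 746 = 39613 W
ω = 2π × 2061/60 = 215.8 rad/s
τ = P_out/ω = 39613/215.8 = 184 N·m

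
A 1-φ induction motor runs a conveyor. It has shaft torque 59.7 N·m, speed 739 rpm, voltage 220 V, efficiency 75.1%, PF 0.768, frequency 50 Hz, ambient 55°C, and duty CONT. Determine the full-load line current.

ω = 2π×739/60 = 77.39 rad/s; P_out = τω = 59.7 × 77.39 = 4620 W
P_in = P_out / η = 4620 / 0.751 = 6152 W
I = P_in / (V·cosφ) = 6152 / (220 × 0.768) = 36.4 A

36.4 A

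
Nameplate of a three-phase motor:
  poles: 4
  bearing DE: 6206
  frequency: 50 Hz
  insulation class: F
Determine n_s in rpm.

n_s = 120f/p = 120×50/4 = 1500 rpm

1500 rpm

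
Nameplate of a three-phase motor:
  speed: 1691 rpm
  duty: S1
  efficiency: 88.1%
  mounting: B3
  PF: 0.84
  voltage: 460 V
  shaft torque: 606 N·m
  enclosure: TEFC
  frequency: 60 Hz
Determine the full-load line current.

182 A

ω = 2π×1691/60 = 177.1 rad/s; P_out = τω = 606 × 177.1 = 107323 W
P_in = P_out / η = 107323 / 0.881 = 121820 W
I_L = P_in / (√3·V_L·cosφ) = 121820 / (1.732 × 460 × 0.84) = 182 A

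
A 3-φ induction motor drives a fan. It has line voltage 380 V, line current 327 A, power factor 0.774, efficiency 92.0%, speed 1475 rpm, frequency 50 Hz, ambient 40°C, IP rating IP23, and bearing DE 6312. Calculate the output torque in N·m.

P_in = √3·V·I·cosφ = 1.732 × 380 × 327 × 0.774 = 166579 W
P_out = η·P_in = 0.92 × 166579 = 153253 W
n = 1475 rpm
ω = 2π×1475/60 = 154.5 rad/s
τ = P_out/ω = 153253/154.5 = 992 N·m

992 N·m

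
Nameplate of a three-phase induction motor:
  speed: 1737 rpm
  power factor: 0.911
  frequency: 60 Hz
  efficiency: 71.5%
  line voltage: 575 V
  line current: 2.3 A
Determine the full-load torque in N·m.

8.2 N·m

P_in = √3·V·I·cosφ = 1.732 × 575 × 2.3 × 0.911 = 2087 W
P_out = η·P_in = 0.715 × 2087 = 1492 W
n = 1737 rpm
ω = 2π×1737/60 = 181.9 rad/s
τ = P_out/ω = 1492/181.9 = 8.2 N·m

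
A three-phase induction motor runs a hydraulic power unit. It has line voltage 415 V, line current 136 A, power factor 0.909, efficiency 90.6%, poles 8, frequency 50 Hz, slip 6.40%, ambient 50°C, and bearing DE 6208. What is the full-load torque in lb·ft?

808 lb·ft

P_in = √3·V·I·cosφ = 1.732 × 415 × 136 × 0.909 = 88858 W
P_out = η·P_in = 0.906 × 88858 = 80505 W
n_s = 120×50/8 = 750 rpm; n = 750×(1−0.064) = 702 rpm
ω = 2π×702/60 = 73.51 rad/s
τ = P_out/ω = 80505/73.51 = 1095 N·m
In lb·ft: 1095/1.356 = 808 lb·ft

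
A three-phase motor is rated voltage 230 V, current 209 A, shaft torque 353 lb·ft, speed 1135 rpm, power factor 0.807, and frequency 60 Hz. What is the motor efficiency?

τ = 353 lb·ft × 1.356 = 478.7 N·m
ω = 2π × 1135/60 = 118.9 rad/s; P_out = τω = 478.7 × 118.9 = 56917 W
P_in = √3·V_L·I_L·cosφ = 1.732 × 230 × 209 × 0.807 = 67189 W
η = P_out / P_in = 56917 / 67189 = 0.847 = 84.7%

84.7 %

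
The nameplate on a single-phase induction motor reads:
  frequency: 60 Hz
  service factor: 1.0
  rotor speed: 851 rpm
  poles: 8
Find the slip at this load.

5.44 %

n_s = 120f/p = 120×60/8 = 900 rpm
s = (n_s − n)/n_s = (900 − 851)/900 = 0.0544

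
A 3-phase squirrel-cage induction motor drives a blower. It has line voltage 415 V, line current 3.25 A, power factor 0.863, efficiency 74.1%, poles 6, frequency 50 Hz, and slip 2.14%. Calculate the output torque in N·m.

14.6 N·m

P_in = √3·V·I·cosφ = 1.732 × 415 × 3.25 × 0.863 = 2016 W
P_out = η·P_in = 0.741 × 2016 = 1494 W
n_s = 120×50/6 = 1000 rpm; n = 1000×(1−0.0214) = 979 rpm
ω = 2π×979/60 = 102.5 rad/s
τ = P_out/ω = 1494/102.5 = 14.6 N·m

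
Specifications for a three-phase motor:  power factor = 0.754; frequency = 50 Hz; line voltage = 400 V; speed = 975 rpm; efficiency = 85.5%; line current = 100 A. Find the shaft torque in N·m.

P_in = √3·V·I·cosφ = 1.732 × 400 × 100 × 0.754 = 52237 W
P_out = η·P_in = 0.855 × 52237 = 44663 W
n = 975 rpm
ω = 2π×975/60 = 102.1 rad/s
τ = P_out/ω = 44663/102.1 = 437 N·m

437 N·m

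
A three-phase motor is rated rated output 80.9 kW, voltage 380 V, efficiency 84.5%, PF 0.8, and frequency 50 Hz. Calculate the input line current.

P_out = 80.9 kW = 80900 W
P_in = P_out / η = 80900 / 0.845 = 95740 W
I_L = P_in / (√3·V_L·cosφ) = 95740 / (1.732 × 380 × 0.8) = 182 A

182 A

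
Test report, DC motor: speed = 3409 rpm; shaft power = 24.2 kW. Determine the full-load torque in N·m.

67.8 N·m

ω = 2π × 3409/60 = 357 rad/s
τ = P/ω = 24200/357 = 67.8 N·m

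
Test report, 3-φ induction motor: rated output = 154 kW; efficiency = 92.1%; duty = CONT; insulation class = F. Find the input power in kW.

167 kW

P_out = 154000 W
P_in = P_out/η = 154000/0.921 = 167210 W = 167 kW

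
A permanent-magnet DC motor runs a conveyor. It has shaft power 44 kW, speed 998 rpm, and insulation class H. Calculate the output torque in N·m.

421 N·m

ω = 2π × 998/60 = 104.5 rad/s
τ = P/ω = 44000/104.5 = 421 N·m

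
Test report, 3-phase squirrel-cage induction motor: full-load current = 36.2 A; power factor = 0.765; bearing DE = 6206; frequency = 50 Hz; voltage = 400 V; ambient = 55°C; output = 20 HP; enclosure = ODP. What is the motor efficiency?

77.8 %

P_out = 20 × 746 = 14920 W
P_in = √3·V_L·I_L·cosφ = 1.732 × 400 × 36.2 × 0.765 = 19186 W
η = P_out / P_in = 14920 / 19186 = 0.778 = 77.8%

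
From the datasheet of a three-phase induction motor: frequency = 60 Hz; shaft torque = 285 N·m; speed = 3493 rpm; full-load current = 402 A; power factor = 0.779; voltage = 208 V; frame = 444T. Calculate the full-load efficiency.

92.4 %

ω = 2π × 3493/60 = 365.8 rad/s; P_out = τω = 285 × 365.8 = 104253 W
P_in = √3·V_L·I_L·cosφ = 1.732 × 208 × 402 × 0.779 = 112817 W
η = P_out / P_in = 104253 / 112817 = 0.924 = 92.4%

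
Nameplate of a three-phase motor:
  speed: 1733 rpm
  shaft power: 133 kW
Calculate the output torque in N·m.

ω = 2π × 1733/60 = 181.5 rad/s
τ = P/ω = 133000/181.5 = 733 N·m

733 N·m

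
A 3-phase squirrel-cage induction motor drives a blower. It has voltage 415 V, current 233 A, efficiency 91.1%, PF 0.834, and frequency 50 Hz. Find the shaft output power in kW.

P_in = √3·V·I·cosφ = 1.732 × 415 × 233 × 0.834 = 139675 W
P_out = η·P_in = 0.911 × 139675 = 127244 W

127 kW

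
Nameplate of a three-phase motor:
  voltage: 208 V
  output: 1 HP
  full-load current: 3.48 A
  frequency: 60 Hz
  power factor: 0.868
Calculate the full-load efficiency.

68.6 %

P_out = 1 × 746 = 746 W
P_in = √3·V_L·I_L·cosφ = 1.732 × 208 × 3.48 × 0.868 = 1088 W
η = P_out / P_in = 746 / 1088 = 0.686 = 68.6%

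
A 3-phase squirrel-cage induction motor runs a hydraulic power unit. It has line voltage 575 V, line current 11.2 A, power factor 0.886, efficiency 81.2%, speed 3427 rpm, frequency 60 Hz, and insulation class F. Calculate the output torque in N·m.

P_in = √3·V·I·cosφ = 1.732 × 575 × 11.2 × 0.886 = 9883 W
P_out = η·P_in = 0.812 × 9883 = 8025 W
n = 3427 rpm
ω = 2π×3427/60 = 358.9 rad/s
τ = P_out/ω = 8025/358.9 = 22.4 N·m

22.4 N·m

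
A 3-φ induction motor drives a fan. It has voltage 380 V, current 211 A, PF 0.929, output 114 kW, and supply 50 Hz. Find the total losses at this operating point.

15 kW

P_in = √3·V·I·cosφ = 1.732×380×211×0.929 = 129012 W
P_out = 114000 W
Losses = P_in − P_out = 129012 − 114000 = 15012 W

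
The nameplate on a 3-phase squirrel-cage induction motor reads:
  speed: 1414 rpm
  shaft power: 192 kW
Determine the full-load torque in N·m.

1300 N·m

ω = 2π × 1414/60 = 148.1 rad/s
τ = P/ω = 192000/148.1 = 1300 N·m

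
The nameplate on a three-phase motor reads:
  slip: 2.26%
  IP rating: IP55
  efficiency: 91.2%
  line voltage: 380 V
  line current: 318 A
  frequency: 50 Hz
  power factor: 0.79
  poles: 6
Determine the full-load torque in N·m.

P_in = √3·V·I·cosφ = 1.732 × 380 × 318 × 0.79 = 165343 W
P_out = η·P_in = 0.912 × 165343 = 150793 W
n_s = 120×50/6 = 1000 rpm; n = 1000×(1−0.0226) = 977 rpm
ω = 2π×977/60 = 102.3 rad/s
τ = P_out/ω = 150793/102.3 = 1470 N·m

1470 N·m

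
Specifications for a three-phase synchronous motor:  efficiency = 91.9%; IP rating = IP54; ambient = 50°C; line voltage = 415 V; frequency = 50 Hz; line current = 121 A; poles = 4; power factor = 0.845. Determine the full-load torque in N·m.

P_in = √3·V·I·cosφ = 1.732 × 415 × 121 × 0.845 = 73492 W
P_out = η·P_in = 0.919 × 73492 = 67539 W
n = n_s = 120×50/4 = 1500 rpm (synchronous)
ω = 2π×1500/60 = 157.1 rad/s
τ = P_out/ω = 67539/157.1 = 430 N·m

430 N·m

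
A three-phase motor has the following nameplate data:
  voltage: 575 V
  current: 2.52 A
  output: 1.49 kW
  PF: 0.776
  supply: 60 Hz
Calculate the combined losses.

P_in = √3·V·I·cosφ = 1.732×575×2.52×0.776 = 1948 W
P_out = 1490 W
Losses = P_in − P_out = 1948 − 1490 = 458 W

458 W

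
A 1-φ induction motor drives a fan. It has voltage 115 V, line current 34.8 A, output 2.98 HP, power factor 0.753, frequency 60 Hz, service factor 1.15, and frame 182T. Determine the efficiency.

73.8 %

P_out = 2.98 × 746 = 2223 W
P_in = V·I·cosφ = 115 × 34.8 × 0.753 = 3014 W
η = P_out / P_in = 2223 / 3014 = 0.738 = 73.8%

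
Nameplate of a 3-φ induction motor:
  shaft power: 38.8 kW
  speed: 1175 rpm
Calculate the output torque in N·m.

315 N·m

ω = 2π × 1175/60 = 123 rad/s
τ = P/ω = 38800/123 = 315 N·m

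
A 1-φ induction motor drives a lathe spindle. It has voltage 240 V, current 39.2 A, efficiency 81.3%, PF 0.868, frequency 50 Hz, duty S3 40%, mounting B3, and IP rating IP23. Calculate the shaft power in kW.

6.64 kW

P_in = V·I·cosφ = 240 × 39.2 × 0.868 = 8166 W
P_out = η·P_in = 0.813 × 8166 = 6639 W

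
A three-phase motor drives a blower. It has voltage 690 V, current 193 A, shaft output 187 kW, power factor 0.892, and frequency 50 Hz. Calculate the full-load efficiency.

P_out = 187 kW = 187000 W
P_in = √3·V_L·I_L·cosφ = 1.732 × 690 × 193 × 0.892 = 205740 W
η = P_out / P_in = 187000 / 205740 = 0.909 = 90.9%

90.9 %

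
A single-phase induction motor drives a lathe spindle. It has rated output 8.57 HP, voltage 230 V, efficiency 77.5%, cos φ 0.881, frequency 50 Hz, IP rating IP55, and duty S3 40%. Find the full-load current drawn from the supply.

P_out = 8.57 × 746 = 6393 W
P_in = P_out / η = 6393 / 0.775 = 8249 W
I = P_in / (V·cosφ) = 8249 / (230 × 0.881) = 40.7 A

40.7 A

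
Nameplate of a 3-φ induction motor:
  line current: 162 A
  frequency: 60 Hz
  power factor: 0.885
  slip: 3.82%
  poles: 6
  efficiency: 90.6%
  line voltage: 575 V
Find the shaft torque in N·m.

1070 N·m

P_in = √3·V·I·cosφ = 1.732 × 575 × 162 × 0.885 = 142782 W
P_out = η·P_in = 0.906 × 142782 = 129360 W
n_s = 120×60/6 = 1200 rpm; n = 1200×(1−0.0382) = 1154 rpm
ω = 2π×1154/60 = 120.8 rad/s
τ = P_out/ω = 129360/120.8 = 1070 N·m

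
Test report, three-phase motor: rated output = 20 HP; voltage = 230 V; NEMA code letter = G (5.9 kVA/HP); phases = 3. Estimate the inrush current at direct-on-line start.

S_LR = 5.9 × 20 = 118 kVA
I_LR = S_LR/(√3·V_L) = 118000/(1.732×230) = 296 A

296 A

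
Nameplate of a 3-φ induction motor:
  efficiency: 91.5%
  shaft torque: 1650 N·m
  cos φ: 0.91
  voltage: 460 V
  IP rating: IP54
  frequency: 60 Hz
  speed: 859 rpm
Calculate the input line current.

224 A

ω = 2π×859/60 = 89.95 rad/s; P_out = τω = 1650 × 89.95 = 148418 W
P_in = P_out / η = 148418 / 0.915 = 162205 W
I_L = P_in / (√3·V_L·cosφ) = 162205 / (1.732 × 460 × 0.91) = 224 A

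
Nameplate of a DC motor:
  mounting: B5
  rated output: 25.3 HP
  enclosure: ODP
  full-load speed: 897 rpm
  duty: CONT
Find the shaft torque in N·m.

201 N·m

P_out = 25.3 × 746 = 18874 W
ω = 2π × 897/60 = 93.93 rad/s
τ = P_out/ω = 18874/93.93 = 201 N·m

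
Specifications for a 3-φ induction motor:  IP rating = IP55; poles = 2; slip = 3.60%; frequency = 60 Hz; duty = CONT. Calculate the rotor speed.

3470 rpm

n_s = 120f/p = 120×60/2 = 3600 rpm
n = n_s(1 − s) = 3600 × (1 − 0.036) = 3470 rpm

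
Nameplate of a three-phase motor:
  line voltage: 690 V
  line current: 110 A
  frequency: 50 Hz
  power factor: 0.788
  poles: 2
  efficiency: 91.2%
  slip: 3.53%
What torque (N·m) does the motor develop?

P_in = √3·V·I·cosφ = 1.732 × 690 × 110 × 0.788 = 103590 W
P_out = η·P_in = 0.912 × 103590 = 94474 W
n_s = 120×50/2 = 3000 rpm; n = 3000×(1−0.0353) = 2894 rpm
ω = 2π×2894/60 = 303.1 rad/s
τ = P_out/ω = 94474/303.1 = 312 N·m

312 N·m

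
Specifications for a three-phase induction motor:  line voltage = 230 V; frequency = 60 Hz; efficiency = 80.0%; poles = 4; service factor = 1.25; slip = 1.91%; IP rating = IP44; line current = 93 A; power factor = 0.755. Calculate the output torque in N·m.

P_in = √3·V·I·cosφ = 1.732 × 230 × 93 × 0.755 = 27971 W
P_out = η·P_in = 0.8 × 27971 = 22377 W
n_s = 120×60/4 = 1800 rpm; n = 1800×(1−0.0191) = 1766 rpm
ω = 2π×1766/60 = 184.9 rad/s
τ = P_out/ω = 22377/184.9 = 121 N·m

121 N·m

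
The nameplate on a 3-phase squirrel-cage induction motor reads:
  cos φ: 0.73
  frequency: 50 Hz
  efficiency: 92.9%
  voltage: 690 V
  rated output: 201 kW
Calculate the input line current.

P_out = 201 kW = 201000 W
P_in = P_out / η = 201000 / 0.929 = 216362 W
I_L = P_in / (√3·V_L·cosφ) = 216362 / (1.732 × 690 × 0.73) = 248 A

248 A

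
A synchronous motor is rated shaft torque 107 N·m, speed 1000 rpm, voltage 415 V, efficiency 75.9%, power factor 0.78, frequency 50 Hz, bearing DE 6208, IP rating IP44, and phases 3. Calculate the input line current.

ω = 2π×1000/60 = 104.7 rad/s; P_out = τω = 107 × 104.7 = 11203 W
P_in = P_out / η = 11203 / 0.759 = 14760 W
I_L = P_in / (√3·V_L·cosφ) = 14760 / (1.732 × 415 × 0.78) = 26.3 A

26.3 A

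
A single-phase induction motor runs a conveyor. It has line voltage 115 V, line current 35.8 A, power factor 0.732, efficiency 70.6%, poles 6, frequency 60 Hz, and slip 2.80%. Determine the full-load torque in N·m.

P_in = V·I·cosφ = 115 × 35.8 × 0.732 = 3014 W
P_out = η·P_in = 0.706 × 3014 = 2128 W
n_s = 120×60/6 = 1200 rpm; n = 1200×(1−0.028) = 1166 rpm
ω = 2π×1166/60 = 122.1 rad/s
τ = P_out/ω = 2128/122.1 = 17.4 N·m

17.4 N·m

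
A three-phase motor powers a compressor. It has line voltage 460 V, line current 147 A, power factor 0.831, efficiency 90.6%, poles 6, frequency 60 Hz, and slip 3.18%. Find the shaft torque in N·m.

725 N·m

P_in = √3·V·I·cosφ = 1.732 × 460 × 147 × 0.831 = 97325 W
P_out = η·P_in = 0.906 × 97325 = 88176 W
n_s = 120×60/6 = 1200 rpm; n = 1200×(1−0.0318) = 1162 rpm
ω = 2π×1162/60 = 121.7 rad/s
τ = P_out/ω = 88176/121.7 = 725 N·m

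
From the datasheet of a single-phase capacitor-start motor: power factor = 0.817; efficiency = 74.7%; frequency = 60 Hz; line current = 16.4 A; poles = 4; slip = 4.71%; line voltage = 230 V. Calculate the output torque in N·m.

P_in = V·I·cosφ = 230 × 16.4 × 0.817 = 3082 W
P_out = η·P_in = 0.747 × 3082 = 2302 W
n_s = 120×60/4 = 1800 rpm; n = 1800×(1−0.0471) = 1715 rpm
ω = 2π×1715/60 = 179.6 rad/s
τ = P_out/ω = 2302/179.6 = 12.8 N·m

12.8 N·m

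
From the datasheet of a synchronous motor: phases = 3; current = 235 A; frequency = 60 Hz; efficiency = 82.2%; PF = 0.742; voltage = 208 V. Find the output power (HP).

69.2 HP

P_in = √3·V·I·cosφ = 1.732 × 208 × 235 × 0.742 = 62818 W
P_out = η·P_in = 0.822 × 62818 = 51636 W
= 51636/746 = 69.2 HP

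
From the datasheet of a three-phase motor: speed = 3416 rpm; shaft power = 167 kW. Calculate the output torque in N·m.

ω = 2π × 3416/60 = 357.7 rad/s
τ = P/ω = 167000/357.7 = 467 N·m

467 N·m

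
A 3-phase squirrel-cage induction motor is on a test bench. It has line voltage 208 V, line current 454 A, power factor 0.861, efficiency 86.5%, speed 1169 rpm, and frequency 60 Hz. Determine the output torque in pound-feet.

734 lb·ft

P_in = √3·V·I·cosφ = 1.732 × 208 × 454 × 0.861 = 140822 W
P_out = η·P_in = 0.865 × 140822 = 121811 W
n = 1169 rpm
ω = 2π×1169/60 = 122.4 rad/s
τ = P_out/ω = 121811/122.4 = 995.2 N·m
In lb·ft: 995.2/1.356 = 734 lb·ft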